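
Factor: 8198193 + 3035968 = 11234161 = 17^1*660833^1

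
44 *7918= 348392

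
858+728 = 1586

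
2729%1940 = 789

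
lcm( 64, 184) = 1472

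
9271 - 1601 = 7670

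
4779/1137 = 4+77/379 = 4.20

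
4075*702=2860650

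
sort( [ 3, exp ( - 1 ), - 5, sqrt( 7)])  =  [ - 5, exp( - 1), sqrt(7),3] 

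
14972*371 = 5554612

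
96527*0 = 0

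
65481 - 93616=  -  28135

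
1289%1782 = 1289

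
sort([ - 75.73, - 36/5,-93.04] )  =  [ - 93.04, - 75.73,- 36/5] 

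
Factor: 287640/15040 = 153/8 = 2^ (-3 )*3^2*17^1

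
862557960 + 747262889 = 1609820849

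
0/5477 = 0 = 0.00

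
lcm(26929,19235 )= 134645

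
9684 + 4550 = 14234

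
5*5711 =28555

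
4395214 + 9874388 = 14269602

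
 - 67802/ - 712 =95 + 81/356 =95.23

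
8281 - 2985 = 5296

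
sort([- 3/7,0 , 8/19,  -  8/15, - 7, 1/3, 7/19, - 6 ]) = [  -  7,-6, - 8/15, - 3/7, 0, 1/3, 7/19 , 8/19]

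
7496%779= 485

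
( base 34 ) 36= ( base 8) 154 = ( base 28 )3o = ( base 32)3c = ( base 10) 108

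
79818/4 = 19954 + 1/2 = 19954.50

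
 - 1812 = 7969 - 9781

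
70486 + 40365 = 110851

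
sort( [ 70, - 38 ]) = [  -  38,70 ] 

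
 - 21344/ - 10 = 10672/5=2134.40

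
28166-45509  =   - 17343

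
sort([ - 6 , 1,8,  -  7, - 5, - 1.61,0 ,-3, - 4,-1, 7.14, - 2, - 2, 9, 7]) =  [ - 7, - 6, - 5,-4, - 3, - 2, - 2, - 1.61,- 1,0,1,7,7.14,8, 9]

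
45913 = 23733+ 22180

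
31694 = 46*689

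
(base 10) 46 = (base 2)101110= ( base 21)24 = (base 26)1k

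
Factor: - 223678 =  - 2^1 * 7^1 * 13^1*1229^1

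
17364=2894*6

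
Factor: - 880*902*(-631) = 2^5*5^1 *11^2*41^1*631^1 = 500862560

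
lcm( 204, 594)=20196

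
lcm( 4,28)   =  28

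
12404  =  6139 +6265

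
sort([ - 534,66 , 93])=[ - 534,66 , 93]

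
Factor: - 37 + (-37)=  - 74 = - 2^1*37^1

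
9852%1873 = 487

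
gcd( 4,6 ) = 2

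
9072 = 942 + 8130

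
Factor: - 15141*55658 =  - 2^1*3^1 * 7^2*17^1*103^1*1637^1 = - 842717778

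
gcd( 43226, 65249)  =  1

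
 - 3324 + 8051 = 4727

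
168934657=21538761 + 147395896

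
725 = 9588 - 8863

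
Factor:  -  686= - 2^1* 7^3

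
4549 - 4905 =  - 356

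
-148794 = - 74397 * 2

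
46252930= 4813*9610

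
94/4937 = 94/4937 = 0.02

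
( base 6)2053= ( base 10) 465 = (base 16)1D1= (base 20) 135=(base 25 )IF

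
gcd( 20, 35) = 5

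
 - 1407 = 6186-7593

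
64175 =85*755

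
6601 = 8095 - 1494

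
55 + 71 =126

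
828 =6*138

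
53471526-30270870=23200656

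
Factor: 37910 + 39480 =2^1*5^1*71^1*109^1 = 77390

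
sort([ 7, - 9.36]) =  [ - 9.36,7] 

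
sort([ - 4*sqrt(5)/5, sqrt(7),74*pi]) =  [ - 4*sqrt(5)/5, sqrt(7 ) , 74*pi]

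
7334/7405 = 7334/7405 = 0.99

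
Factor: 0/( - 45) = 0= 0^1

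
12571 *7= 87997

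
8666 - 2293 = 6373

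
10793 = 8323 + 2470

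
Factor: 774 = 2^1*3^2 *43^1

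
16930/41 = 412 + 38/41 = 412.93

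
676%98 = 88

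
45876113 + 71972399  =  117848512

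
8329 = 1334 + 6995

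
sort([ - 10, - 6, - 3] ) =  [- 10, - 6, - 3] 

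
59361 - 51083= 8278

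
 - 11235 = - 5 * 2247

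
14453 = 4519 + 9934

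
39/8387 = 39/8387= 0.00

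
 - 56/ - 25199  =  56/25199 =0.00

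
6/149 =6/149 = 0.04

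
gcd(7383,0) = 7383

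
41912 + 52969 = 94881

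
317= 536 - 219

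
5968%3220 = 2748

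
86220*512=44144640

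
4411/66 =401/6= 66.83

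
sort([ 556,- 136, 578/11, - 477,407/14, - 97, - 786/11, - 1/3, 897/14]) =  [ - 477, - 136 , -97, - 786/11, - 1/3,407/14,578/11, 897/14, 556 ] 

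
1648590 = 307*5370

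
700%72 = 52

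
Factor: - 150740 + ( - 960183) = - 11^1*23^1*4391^1 = - 1110923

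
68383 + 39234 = 107617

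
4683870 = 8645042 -3961172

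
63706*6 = 382236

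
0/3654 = 0=0.00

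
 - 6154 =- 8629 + 2475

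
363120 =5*72624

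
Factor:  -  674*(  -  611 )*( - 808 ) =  - 2^4*13^1*47^1*101^1*337^1 = - 332745712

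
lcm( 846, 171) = 16074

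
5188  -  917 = 4271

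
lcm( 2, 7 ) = 14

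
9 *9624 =86616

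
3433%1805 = 1628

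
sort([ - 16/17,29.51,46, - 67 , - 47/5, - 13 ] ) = [ - 67, - 13, - 47/5, - 16/17,29.51, 46] 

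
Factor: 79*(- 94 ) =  -7426 = - 2^1*47^1*79^1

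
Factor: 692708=2^2*173177^1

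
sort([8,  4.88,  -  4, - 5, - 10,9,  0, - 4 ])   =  [-10,-5 ,  -  4, - 4, 0,4.88,8, 9]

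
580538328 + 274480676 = 855019004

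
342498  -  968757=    - 626259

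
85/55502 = 85/55502 = 0.00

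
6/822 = 1/137 = 0.01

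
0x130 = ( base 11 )257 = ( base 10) 304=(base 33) 97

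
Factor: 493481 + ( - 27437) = 2^2 * 3^1*71^1*547^1 = 466044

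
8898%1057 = 442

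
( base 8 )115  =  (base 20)3h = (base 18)45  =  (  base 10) 77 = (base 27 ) 2n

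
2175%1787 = 388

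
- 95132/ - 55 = 1729 + 37/55 = 1729.67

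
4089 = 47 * 87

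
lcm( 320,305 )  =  19520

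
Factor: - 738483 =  - 3^1 *37^1 * 6653^1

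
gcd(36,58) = 2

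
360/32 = 11 + 1/4 = 11.25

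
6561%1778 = 1227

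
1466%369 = 359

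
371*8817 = 3271107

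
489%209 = 71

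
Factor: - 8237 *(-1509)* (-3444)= - 42807656052 =- 2^2*3^2*7^1*41^1*  503^1 *8237^1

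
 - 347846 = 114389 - 462235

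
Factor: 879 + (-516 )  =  363 = 3^1*11^2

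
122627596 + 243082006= 365709602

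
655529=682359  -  26830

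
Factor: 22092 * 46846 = 2^3 * 3^1*7^1*59^1*263^1*397^1 = 1034921832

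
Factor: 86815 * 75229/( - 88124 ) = -2^( - 2 )*5^1*7^1*11^1*97^1*179^1*977^1*22031^ ( - 1 ) = - 6531005635/88124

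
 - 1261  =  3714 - 4975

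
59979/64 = 59979/64 =937.17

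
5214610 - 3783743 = 1430867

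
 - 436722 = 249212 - 685934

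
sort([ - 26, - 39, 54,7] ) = [-39,-26,7,54 ] 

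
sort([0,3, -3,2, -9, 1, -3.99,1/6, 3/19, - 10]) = [  -  10, - 9,-3.99,-3, 0, 3/19, 1/6,1, 2, 3 ]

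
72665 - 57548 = 15117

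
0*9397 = 0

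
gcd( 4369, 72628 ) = 1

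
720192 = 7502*96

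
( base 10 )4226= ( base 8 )10202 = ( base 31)4CA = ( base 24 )782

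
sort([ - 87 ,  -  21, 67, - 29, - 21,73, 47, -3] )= [ - 87,-29, -21, - 21, - 3  ,  47,67,73 ]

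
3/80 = 3/80 = 0.04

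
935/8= 935/8 = 116.88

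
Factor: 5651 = 5651^1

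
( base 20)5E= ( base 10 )114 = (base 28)42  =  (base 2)1110010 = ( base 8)162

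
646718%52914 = 11750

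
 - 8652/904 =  - 10 + 97/226 = -9.57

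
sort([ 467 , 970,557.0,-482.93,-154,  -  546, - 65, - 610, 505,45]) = [ - 610, - 546, - 482.93, - 154 , -65, 45,467 , 505,557.0, 970 ] 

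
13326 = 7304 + 6022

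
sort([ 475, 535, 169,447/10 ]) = [ 447/10, 169, 475, 535 ]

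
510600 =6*85100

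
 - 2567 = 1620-4187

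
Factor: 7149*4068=29082132 = 2^2*3^3*113^1*2383^1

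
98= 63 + 35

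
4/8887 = 4/8887 = 0.00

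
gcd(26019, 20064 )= 3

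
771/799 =771/799 = 0.96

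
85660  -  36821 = 48839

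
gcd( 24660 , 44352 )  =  36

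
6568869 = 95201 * 69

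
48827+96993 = 145820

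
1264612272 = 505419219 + 759193053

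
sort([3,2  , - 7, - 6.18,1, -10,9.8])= [ - 10, - 7, - 6.18,1, 2,3,9.8]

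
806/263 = 3 + 17/263 = 3.06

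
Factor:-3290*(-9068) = 29833720 = 2^3*5^1*7^1*47^1*2267^1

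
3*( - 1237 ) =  - 3711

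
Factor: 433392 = 2^4*3^1 * 9029^1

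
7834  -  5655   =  2179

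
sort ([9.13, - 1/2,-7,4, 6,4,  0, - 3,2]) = [ - 7, -3, - 1/2, 0, 2, 4, 4, 6,  9.13 ]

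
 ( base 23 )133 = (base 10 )601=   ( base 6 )2441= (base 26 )n3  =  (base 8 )1131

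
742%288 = 166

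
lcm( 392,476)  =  6664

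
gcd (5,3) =1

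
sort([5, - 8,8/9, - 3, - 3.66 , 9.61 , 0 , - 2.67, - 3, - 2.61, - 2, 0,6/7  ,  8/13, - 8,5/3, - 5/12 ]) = [ - 8, - 8 , - 3.66, - 3, - 3,-2.67 ,  -  2.61,-2,-5/12,0, 0, 8/13,6/7, 8/9,5/3, 5,9.61 ]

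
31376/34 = 15688/17 = 922.82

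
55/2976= 55/2976 = 0.02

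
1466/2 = 733= 733.00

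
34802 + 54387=89189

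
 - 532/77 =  - 76/11= -6.91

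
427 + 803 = 1230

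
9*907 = 8163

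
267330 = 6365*42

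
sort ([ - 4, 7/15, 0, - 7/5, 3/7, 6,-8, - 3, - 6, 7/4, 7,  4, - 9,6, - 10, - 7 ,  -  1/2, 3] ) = [ - 10, - 9, - 8, - 7, - 6, - 4, - 3,- 7/5, - 1/2,0, 3/7, 7/15, 7/4, 3,4, 6, 6,7]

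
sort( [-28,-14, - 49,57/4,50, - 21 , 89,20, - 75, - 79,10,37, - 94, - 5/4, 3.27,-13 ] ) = [ - 94,-79, - 75, - 49 ,-28, - 21, - 14, - 13, - 5/4,3.27, 10,57/4,20,  37,50, 89 ] 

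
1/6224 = 1/6224 = 0.00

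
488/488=1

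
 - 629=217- 846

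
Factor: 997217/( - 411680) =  -2^( - 5 )*5^(- 1)*13^1*31^( - 1)*79^1*83^(  -  1)*971^1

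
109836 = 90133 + 19703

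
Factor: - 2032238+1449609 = -53^1 * 10993^1 = -582629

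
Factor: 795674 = 2^1 *11^1 * 59^1*613^1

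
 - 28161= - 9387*3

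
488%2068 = 488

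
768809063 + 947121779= 1715930842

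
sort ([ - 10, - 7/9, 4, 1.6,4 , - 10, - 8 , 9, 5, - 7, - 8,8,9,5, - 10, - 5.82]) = [ - 10, - 10, - 10, -8,- 8, - 7, - 5.82 ,- 7/9,1.6, 4,4,5,5,8, 9,9]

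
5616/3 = 1872= 1872.00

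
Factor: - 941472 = -2^5*3^2*7^1*467^1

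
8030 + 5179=13209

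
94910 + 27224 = 122134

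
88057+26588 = 114645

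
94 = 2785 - 2691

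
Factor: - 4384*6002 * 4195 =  -110382061760= -2^6 * 5^1*137^1*839^1*3001^1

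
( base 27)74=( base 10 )193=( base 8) 301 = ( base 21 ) 94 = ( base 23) 89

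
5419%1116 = 955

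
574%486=88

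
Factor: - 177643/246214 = -443/614 = -2^( - 1 )*307^(  -  1) *443^1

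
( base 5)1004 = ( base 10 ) 129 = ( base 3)11210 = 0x81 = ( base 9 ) 153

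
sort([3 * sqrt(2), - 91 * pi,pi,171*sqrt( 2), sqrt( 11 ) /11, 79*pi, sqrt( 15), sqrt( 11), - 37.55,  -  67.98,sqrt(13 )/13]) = [-91*pi, - 67.98, - 37.55, sqrt( 13) /13 , sqrt(11) /11,  pi, sqrt(11),sqrt( 15 ),3*sqrt(2 ),171*sqrt( 2 ), 79*pi] 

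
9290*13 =120770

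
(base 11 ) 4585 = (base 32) 5s6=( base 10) 6022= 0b1011110000110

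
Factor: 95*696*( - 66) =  - 4363920= - 2^4*3^2*5^1*11^1 * 19^1*29^1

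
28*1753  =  49084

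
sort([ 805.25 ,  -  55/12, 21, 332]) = [ - 55/12,21, 332, 805.25] 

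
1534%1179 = 355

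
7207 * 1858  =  13390606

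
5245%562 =187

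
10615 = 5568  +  5047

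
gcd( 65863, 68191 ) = 97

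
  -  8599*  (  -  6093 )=52393707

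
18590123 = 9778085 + 8812038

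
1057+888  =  1945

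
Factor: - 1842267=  - 3^1*7^1*37^1*2371^1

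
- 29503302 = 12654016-42157318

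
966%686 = 280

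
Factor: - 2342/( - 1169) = 2^1* 7^( - 1)*167^( - 1)*1171^1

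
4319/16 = 4319/16 =269.94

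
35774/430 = 17887/215 = 83.20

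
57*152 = 8664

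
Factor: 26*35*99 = 90090= 2^1*3^2*5^1*7^1 * 11^1 * 13^1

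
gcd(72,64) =8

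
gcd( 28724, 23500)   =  4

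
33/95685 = 11/31895 = 0.00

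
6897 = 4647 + 2250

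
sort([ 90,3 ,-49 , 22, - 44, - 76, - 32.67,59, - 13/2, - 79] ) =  [ - 79, - 76, - 49, - 44, - 32.67, - 13/2, 3 , 22 , 59 , 90]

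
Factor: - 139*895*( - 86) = 10698830 = 2^1*5^1*43^1*139^1*179^1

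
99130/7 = 14161  +  3/7 = 14161.43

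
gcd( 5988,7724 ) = 4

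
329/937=329/937 = 0.35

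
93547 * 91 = 8512777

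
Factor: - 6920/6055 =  - 2^3 * 7^( - 1 ) = - 8/7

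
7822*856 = 6695632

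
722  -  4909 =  - 4187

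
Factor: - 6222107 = - 131^1*47497^1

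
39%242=39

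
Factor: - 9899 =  - 19^1*521^1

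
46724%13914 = 4982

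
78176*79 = 6175904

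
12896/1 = 12896 = 12896.00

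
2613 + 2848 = 5461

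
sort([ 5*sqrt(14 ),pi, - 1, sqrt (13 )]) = [ - 1,pi, sqrt(13),  5*sqrt(14)]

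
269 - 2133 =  - 1864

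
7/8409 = 7/8409 = 0.00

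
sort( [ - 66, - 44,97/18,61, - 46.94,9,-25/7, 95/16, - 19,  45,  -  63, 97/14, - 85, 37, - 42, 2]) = [ - 85, - 66, - 63,-46.94 , - 44, - 42, - 19,-25/7,2, 97/18, 95/16, 97/14,9,37, 45,61]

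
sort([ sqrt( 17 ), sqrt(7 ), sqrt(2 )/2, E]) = [sqrt(2 )/2, sqrt(7), E, sqrt(17 )]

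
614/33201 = 614/33201  =  0.02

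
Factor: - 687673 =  - 7^1*31^1*3169^1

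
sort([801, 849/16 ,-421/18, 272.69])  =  [ - 421/18, 849/16,  272.69, 801] 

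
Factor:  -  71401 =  - 11^1*6491^1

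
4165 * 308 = 1282820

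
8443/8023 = 8443/8023= 1.05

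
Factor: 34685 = 5^1*7^1 * 991^1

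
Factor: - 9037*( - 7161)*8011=518423509527=3^1*7^2*11^1*31^1*1291^1*8011^1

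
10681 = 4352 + 6329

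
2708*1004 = 2718832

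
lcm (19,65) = 1235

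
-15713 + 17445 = 1732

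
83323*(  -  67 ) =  - 5582641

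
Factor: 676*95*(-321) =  - 20614620 = - 2^2 * 3^1 * 5^1*13^2*19^1*107^1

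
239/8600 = 239/8600  =  0.03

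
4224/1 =4224 = 4224.00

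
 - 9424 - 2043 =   -  11467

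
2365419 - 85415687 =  - 83050268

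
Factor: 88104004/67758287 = 2^2*157^1  *239^1*587^1*67758287^(-1) 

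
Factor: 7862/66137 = 2^1*3931^1*66137^ (-1)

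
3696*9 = 33264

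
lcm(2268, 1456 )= 117936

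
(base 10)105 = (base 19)5A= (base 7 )210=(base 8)151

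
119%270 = 119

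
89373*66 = 5898618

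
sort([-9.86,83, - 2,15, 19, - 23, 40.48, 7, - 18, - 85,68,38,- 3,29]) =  [ -85, - 23, - 18, - 9.86,-3,- 2,7, 15,19, 29, 38,40.48,  68,83]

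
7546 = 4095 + 3451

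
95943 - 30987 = 64956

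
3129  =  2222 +907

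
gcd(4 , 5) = 1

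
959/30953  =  959/30953 = 0.03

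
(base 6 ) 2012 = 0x1B8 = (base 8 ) 670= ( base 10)440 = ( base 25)HF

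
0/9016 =0 = 0.00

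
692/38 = 18 + 4/19=18.21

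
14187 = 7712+6475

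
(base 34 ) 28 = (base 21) 3d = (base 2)1001100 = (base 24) 34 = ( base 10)76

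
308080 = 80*3851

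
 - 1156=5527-6683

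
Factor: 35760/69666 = 2^3*5^1*17^ ( - 1)*149^1  *  683^( -1) = 5960/11611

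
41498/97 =427+79/97  =  427.81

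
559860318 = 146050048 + 413810270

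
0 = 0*15423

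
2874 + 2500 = 5374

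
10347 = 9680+667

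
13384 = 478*28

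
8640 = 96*90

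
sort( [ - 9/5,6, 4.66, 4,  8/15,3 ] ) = [-9/5,  8/15 , 3,4, 4.66 , 6 ]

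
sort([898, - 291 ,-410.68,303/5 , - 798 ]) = [ -798,-410.68  , - 291 , 303/5,898 ]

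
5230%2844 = 2386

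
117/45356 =117/45356 = 0.00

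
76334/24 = 3180 + 7/12 = 3180.58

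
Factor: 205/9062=2^( - 1)*5^1*23^( - 1)*41^1*197^( - 1 ) 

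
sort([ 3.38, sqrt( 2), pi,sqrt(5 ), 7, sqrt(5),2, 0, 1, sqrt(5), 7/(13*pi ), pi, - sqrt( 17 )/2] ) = [ - sqrt ( 17)/2, 0 , 7/ ( 13 * pi), 1, sqrt( 2 ), 2,sqrt(5),  sqrt( 5), sqrt(5), pi, pi,3.38, 7]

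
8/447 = 8/447 =0.02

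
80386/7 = 11483  +  5/7   =  11483.71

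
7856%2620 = 2616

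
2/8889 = 2/8889 = 0.00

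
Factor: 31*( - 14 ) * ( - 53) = 2^1*7^1*31^1*53^1 = 23002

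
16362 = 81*202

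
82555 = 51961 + 30594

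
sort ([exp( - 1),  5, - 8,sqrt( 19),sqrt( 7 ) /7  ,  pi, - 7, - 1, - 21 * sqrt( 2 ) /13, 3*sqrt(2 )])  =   [ - 8, - 7, - 21*sqrt( 2)/13, - 1 , exp( - 1 ),sqrt(7 ) /7,pi,3*sqrt( 2 ),sqrt( 19),5]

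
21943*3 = 65829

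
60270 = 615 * 98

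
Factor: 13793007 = 3^1 *4597669^1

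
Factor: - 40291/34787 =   -  937/809= - 809^( - 1)*937^1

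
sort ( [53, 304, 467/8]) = [53, 467/8,304]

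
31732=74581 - 42849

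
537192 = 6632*81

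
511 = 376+135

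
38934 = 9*4326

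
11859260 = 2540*4669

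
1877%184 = 37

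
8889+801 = 9690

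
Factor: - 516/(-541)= 2^2 * 3^1*43^1*541^( - 1)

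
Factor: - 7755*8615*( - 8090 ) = 540487439250 = 2^1*3^1*5^3* 11^1*47^1*809^1*1723^1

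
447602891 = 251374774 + 196228117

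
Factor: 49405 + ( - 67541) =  - 2^3 * 2267^1 = - 18136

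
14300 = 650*22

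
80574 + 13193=93767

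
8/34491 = 8/34491 = 0.00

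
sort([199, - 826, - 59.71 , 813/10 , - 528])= [ - 826 ,-528, - 59.71 , 813/10, 199]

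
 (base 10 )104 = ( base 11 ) 95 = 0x68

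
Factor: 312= 2^3 * 3^1*13^1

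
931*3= 2793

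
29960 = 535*56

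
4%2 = 0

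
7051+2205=9256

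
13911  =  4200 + 9711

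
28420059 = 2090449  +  26329610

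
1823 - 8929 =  - 7106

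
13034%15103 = 13034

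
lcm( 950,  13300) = 13300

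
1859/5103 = 1859/5103 = 0.36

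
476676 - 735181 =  - 258505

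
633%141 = 69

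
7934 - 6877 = 1057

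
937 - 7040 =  - 6103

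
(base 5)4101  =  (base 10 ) 526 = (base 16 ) 20E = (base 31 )gu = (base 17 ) 1DG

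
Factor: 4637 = 4637^1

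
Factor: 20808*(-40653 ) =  - 845907624= -2^3 * 3^4 *17^2*4517^1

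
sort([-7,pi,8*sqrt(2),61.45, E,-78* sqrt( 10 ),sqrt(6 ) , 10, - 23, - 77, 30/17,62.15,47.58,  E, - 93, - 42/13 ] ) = [-78*sqrt(10),-93,- 77, -23, - 7 , - 42/13, 30/17,  sqrt( 6),E,E,pi, 10, 8*sqrt (2), 47.58, 61.45,62.15 ]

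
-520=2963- 3483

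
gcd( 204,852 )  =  12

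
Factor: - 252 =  - 2^2*  3^2*7^1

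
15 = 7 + 8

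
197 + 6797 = 6994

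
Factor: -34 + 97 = 3^2*7^1 = 63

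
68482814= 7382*9277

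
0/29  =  0 =0.00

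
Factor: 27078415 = 5^1*7^1*13^1*59513^1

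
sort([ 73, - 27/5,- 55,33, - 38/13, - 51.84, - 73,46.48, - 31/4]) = [ - 73,- 55, - 51.84, - 31/4, - 27/5,-38/13,33,46.48,73]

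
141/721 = 141/721 = 0.20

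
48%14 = 6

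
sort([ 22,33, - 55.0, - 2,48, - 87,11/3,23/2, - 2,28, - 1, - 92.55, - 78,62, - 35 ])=[ - 92.55, - 87  , - 78 , - 55.0, -35, - 2, - 2, - 1,11/3,23/2 , 22,28,33,48,62]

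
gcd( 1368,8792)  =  8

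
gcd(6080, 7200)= 160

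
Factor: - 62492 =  - 2^2*17^1*919^1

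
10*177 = 1770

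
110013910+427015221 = 537029131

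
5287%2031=1225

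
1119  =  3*373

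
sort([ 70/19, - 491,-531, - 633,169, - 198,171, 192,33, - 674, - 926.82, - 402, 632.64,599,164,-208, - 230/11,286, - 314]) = [-926.82,-674,-633,-531 ,  -  491, - 402,-314, - 208, - 198,-230/11,70/19,  33,164,169,171,  192, 286,599, 632.64]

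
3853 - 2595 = 1258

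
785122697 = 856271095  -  71148398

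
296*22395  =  6628920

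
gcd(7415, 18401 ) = 1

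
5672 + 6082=11754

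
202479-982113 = -779634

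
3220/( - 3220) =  - 1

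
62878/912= 31439/456 =68.95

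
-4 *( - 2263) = 9052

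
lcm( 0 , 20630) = 0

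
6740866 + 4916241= 11657107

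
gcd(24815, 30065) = 35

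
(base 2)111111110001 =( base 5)112311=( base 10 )4081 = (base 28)55l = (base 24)721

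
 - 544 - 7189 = -7733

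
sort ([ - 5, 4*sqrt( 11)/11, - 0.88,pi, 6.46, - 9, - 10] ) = [ - 10,  -  9, - 5, - 0.88,  4*sqrt( 11)/11, pi,6.46] 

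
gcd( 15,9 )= 3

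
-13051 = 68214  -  81265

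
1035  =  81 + 954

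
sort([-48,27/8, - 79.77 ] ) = [ - 79.77,- 48, 27/8 ] 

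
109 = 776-667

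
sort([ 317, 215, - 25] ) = [ - 25, 215, 317] 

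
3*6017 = 18051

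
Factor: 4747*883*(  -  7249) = - 11^1*47^1 * 101^1*659^1* 883^1 = - 30384915649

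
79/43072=79/43072 = 0.00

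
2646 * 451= 1193346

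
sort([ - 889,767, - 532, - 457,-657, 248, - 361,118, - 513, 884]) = [ - 889, - 657, - 532,- 513,-457, - 361, 118,248,767,884]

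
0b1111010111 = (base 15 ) 458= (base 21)24H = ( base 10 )983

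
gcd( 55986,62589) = 93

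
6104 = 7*872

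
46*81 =3726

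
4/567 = 4/567 = 0.01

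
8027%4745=3282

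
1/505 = 1/505=0.00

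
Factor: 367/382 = 2^( - 1)*191^(-1)*367^1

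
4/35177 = 4/35177 = 0.00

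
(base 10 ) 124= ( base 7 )235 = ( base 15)84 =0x7C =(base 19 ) 6A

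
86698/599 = 144+442/599 = 144.74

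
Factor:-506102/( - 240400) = 253051/120200 = 2^ ( - 3)*5^( - 2 )*59^1 * 601^( - 1)* 4289^1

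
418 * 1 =418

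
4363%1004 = 347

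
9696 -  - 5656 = 15352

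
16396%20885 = 16396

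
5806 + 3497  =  9303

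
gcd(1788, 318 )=6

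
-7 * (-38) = 266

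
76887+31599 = 108486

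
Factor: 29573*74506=2^1*29573^1*37253^1  =  2203365938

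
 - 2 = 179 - 181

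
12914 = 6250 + 6664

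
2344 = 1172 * 2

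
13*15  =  195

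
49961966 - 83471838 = - 33509872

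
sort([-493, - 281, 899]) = [-493, - 281,899 ] 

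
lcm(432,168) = 3024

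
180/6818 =90/3409 =0.03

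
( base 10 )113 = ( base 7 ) 221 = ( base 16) 71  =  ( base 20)5D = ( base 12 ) 95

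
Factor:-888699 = -3^1 *7^1*101^1*419^1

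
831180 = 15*55412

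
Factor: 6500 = 2^2*5^3*13^1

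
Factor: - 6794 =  - 2^1*43^1*79^1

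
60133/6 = 10022 + 1/6 = 10022.17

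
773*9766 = 7549118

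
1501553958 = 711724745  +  789829213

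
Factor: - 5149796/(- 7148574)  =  2574898/3574287=2^1*3^( - 6)*673^1*1913^1*4903^( - 1 )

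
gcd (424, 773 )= 1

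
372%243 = 129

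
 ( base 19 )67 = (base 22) 5b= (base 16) 79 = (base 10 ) 121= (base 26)4h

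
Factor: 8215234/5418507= 2^1*3^( - 1) * 71^( - 1) *89^1*25439^( - 1 )*46153^1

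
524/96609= 524/96609 = 0.01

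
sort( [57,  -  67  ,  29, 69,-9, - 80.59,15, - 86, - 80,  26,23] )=[  -  86,-80.59, - 80, - 67,  -  9,  15,23, 26,29, 57,69 ]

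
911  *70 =63770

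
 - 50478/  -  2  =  25239 + 0/1 = 25239.00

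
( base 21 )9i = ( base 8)317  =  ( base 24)8F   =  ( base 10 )207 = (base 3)21200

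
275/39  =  7 + 2/39=   7.05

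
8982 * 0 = 0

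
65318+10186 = 75504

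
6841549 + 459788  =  7301337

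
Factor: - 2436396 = - 2^2*  3^1*191^1*1063^1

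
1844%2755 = 1844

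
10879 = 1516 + 9363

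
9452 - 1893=7559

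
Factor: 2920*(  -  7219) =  - 21079480  =  -  2^3*5^1 *73^1*7219^1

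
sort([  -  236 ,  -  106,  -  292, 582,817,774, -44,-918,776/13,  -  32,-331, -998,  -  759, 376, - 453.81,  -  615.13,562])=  [ - 998, - 918, - 759, - 615.13,  -  453.81, - 331, - 292, - 236,-106, - 44,  -  32, 776/13, 376, 562,582,774, 817]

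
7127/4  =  1781 + 3/4 = 1781.75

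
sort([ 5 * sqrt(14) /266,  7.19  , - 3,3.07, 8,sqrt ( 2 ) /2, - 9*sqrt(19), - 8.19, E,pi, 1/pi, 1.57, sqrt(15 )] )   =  [ - 9 * sqrt( 19 ), - 8.19, - 3, 5*sqrt( 14 ) /266,  1/pi,  sqrt( 2 )/2, 1.57, E,  3.07, pi, sqrt (15), 7.19,8] 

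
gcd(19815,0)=19815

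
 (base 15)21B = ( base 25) j1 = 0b111011100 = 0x1dc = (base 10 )476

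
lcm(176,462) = 3696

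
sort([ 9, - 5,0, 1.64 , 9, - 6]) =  [ - 6, - 5, 0 , 1.64,9, 9 ]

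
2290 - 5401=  - 3111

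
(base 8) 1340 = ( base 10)736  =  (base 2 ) 1011100000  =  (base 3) 1000021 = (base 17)295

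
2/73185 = 2/73185 = 0.00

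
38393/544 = 70 + 313/544 = 70.58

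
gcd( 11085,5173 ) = 739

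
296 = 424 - 128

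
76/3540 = 19/885 = 0.02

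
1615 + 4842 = 6457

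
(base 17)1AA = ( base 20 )139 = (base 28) GL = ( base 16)1d5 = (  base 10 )469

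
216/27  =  8 = 8.00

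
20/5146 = 10/2573 = 0.00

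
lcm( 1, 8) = 8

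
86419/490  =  86419/490 = 176.37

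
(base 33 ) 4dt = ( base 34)45k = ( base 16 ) 12ce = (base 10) 4814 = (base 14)1a7c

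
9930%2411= 286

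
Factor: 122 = 2^1 * 61^1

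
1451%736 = 715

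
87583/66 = 87583/66=1327.02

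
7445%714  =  305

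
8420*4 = 33680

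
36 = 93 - 57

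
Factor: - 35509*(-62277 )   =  2211393993 = 3^1*20759^1*35509^1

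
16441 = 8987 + 7454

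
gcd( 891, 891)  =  891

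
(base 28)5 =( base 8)5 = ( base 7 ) 5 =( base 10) 5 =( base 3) 12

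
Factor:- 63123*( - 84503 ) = 3^1*53^1*397^1*84503^1 = 5334082869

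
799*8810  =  7039190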